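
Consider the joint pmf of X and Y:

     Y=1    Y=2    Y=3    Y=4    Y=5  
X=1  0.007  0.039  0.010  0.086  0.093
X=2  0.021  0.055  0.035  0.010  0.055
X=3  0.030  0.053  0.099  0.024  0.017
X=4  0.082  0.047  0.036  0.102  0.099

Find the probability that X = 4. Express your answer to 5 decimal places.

0.36600

P(X=4) = 0.082 + 0.047 + 0.036 + 0.102 + 0.099 = 0.366.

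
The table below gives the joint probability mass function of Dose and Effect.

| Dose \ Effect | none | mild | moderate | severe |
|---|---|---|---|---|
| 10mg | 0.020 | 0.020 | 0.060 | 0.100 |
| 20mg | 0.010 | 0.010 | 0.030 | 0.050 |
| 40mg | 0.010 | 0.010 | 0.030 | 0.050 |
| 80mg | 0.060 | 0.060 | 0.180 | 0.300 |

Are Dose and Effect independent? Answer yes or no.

yes

Every cell satisfies P(Dose,Effect) = P(Dose)·P(Effect). For instance P(Dose=10mg) = 0.200, P(Effect=severe) = 0.500, and 0.200×0.500 = 0.100 matches the joint entry. So Dose and Effect are independent.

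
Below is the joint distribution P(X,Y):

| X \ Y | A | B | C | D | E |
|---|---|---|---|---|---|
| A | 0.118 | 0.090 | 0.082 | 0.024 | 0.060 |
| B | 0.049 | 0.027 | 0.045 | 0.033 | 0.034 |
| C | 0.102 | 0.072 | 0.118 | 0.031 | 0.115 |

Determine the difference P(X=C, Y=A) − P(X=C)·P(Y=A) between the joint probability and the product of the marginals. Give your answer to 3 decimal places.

P(X=C) = 0.102 + 0.072 + 0.118 + 0.031 + 0.115 = 0.438.
P(Y=A) = 0.118 + 0.049 + 0.102 = 0.269.
P(X=C, Y=A) − P(X=C)P(Y=A) = 0.102 − 0.438×0.269 = -0.016.

-0.016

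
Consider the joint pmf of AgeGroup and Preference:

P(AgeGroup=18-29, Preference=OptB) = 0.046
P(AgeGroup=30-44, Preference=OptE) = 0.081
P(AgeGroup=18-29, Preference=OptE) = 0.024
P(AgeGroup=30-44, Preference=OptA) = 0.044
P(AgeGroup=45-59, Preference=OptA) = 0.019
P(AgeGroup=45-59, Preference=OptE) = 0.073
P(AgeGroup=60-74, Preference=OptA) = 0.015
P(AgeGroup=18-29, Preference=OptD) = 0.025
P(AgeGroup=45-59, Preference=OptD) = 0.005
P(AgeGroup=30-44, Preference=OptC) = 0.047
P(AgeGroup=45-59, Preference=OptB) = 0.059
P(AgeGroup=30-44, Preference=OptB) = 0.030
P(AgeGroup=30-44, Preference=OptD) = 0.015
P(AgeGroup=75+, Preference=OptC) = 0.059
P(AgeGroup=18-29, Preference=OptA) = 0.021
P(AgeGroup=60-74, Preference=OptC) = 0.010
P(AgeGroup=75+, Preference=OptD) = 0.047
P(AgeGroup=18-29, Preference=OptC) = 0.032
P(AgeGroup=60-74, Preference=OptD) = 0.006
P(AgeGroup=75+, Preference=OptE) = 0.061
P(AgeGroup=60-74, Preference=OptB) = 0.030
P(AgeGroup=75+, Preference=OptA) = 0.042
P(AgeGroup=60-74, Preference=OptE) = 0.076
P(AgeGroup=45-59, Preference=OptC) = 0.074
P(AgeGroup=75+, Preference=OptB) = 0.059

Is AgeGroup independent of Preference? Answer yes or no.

no

P(AgeGroup=60-74) = 0.137 and P(Preference=OptE) = 0.315, so their product is 0.04316, but P(AgeGroup=60-74, Preference=OptE) = 0.076. Since these differ, AgeGroup and Preference are not independent.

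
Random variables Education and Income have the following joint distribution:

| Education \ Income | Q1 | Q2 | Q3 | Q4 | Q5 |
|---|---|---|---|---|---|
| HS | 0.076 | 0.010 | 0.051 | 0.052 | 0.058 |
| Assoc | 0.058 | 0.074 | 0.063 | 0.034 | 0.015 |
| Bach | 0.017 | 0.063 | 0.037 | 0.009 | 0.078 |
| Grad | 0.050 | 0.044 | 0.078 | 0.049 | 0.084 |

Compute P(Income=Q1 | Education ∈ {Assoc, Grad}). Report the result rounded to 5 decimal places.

P(Education=Assoc) = 0.058 + 0.074 + 0.063 + 0.034 + 0.015 = 0.244.
P(Education=Grad) = 0.050 + 0.044 + 0.078 + 0.049 + 0.084 = 0.305.
P(Education ∈ {Assoc, Grad}) = 0.244 + 0.305 = 0.549; P(Income=Q1, Education ∈ {Assoc, Grad}) = 0.058 + 0.050 = 0.108.
P(Income=Q1 | Education ∈ {Assoc, Grad}) = 0.108/0.549 = 0.19672.

0.19672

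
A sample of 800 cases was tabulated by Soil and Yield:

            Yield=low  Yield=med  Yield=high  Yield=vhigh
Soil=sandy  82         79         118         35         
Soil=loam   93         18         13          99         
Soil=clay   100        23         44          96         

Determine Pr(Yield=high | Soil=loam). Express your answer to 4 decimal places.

Total with Soil=loam: 93 + 18 + 13 + 99 = 223.
P(Yield=high | Soil=loam) = 13/223 = 0.0583.

0.0583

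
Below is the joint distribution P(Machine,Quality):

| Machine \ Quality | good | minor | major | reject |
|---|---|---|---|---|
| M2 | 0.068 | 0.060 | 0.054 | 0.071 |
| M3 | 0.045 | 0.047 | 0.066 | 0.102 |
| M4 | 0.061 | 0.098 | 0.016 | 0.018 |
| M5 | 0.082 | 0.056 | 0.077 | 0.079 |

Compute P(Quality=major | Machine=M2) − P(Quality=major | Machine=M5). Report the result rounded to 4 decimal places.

-0.0485

P(Machine=M2) = 0.068 + 0.060 + 0.054 + 0.071 = 0.253; P(Quality=major | Machine=M2) = 0.054/0.253 = 0.21344.
P(Machine=M5) = 0.082 + 0.056 + 0.077 + 0.079 = 0.294; P(Quality=major | Machine=M5) = 0.077/0.294 = 0.26190.
Difference = -0.0485.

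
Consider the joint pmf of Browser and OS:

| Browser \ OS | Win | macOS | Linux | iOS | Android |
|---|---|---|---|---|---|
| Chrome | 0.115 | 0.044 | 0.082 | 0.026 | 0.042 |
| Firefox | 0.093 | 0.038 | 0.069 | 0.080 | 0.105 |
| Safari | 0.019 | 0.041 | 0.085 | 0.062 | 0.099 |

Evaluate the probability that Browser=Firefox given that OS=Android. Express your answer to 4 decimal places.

P(OS=Android) = 0.042 + 0.105 + 0.099 = 0.246.
P(Browser=Firefox | OS=Android) = 0.105/0.246 = 0.4268.

0.4268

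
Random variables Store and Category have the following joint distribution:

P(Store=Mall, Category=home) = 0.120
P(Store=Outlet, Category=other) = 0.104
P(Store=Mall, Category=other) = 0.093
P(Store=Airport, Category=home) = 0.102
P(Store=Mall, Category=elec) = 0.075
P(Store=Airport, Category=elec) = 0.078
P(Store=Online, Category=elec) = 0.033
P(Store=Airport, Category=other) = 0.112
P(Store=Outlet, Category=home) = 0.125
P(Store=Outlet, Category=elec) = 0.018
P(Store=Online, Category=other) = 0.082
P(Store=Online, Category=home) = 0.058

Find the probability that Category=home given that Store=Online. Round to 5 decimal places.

P(Store=Online) = 0.033 + 0.058 + 0.082 = 0.173.
P(Category=home | Store=Online) = 0.058/0.173 = 0.33526.

0.33526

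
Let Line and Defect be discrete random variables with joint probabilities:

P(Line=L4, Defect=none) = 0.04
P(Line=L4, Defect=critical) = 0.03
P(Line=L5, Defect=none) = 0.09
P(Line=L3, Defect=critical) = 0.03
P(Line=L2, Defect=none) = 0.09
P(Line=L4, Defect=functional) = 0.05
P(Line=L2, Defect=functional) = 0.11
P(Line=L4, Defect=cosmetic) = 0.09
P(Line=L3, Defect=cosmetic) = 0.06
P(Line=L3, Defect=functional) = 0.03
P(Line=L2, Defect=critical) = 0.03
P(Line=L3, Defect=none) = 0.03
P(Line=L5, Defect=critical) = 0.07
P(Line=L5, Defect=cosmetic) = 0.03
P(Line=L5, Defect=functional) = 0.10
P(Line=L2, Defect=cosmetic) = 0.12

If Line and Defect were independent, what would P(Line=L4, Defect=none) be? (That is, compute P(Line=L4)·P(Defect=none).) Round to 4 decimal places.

0.0525

P(Line=L4) = 0.04 + 0.09 + 0.05 + 0.03 = 0.21.
P(Defect=none) = 0.09 + 0.03 + 0.04 + 0.09 = 0.25.
Product: 0.21 × 0.25 = 0.0525.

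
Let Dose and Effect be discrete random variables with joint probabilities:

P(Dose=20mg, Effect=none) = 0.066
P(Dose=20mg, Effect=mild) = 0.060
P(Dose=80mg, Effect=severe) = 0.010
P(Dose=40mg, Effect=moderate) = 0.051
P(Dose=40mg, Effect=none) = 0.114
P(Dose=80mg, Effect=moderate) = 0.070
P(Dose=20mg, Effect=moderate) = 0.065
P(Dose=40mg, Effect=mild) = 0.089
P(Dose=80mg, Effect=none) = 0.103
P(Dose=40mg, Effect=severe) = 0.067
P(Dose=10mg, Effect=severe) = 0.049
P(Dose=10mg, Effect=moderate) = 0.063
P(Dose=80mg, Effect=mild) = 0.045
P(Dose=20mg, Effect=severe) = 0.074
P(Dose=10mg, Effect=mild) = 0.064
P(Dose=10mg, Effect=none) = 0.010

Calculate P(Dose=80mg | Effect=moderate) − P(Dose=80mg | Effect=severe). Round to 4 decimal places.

0.2311

P(Effect=moderate) = 0.063 + 0.065 + 0.051 + 0.070 = 0.249; P(Dose=80mg | Effect=moderate) = 0.070/0.249 = 0.28112.
P(Effect=severe) = 0.049 + 0.074 + 0.067 + 0.010 = 0.200; P(Dose=80mg | Effect=severe) = 0.010/0.200 = 0.05000.
Difference = 0.2311.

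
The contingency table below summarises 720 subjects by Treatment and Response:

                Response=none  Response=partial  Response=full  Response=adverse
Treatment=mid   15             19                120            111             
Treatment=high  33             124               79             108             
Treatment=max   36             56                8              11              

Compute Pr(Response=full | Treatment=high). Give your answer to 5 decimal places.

0.22965

Total with Treatment=high: 33 + 124 + 79 + 108 = 344.
P(Response=full | Treatment=high) = 79/344 = 0.22965.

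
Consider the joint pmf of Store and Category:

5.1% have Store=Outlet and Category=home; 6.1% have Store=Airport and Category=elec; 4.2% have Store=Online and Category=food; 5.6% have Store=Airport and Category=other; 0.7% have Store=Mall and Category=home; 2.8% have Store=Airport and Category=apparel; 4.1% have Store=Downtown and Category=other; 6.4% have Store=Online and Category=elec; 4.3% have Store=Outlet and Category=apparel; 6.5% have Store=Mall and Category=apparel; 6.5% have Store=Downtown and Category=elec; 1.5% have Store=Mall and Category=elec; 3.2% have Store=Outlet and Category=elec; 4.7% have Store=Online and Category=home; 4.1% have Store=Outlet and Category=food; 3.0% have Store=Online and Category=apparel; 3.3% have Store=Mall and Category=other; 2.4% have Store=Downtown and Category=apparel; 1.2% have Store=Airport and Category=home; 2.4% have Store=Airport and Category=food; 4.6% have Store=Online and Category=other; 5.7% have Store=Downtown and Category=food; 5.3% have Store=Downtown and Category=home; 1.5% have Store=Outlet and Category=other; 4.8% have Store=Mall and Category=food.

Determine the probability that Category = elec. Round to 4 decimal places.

P(Category=elec) = 0.065 + 0.015 + 0.061 + 0.032 + 0.064 = 0.237.

0.2370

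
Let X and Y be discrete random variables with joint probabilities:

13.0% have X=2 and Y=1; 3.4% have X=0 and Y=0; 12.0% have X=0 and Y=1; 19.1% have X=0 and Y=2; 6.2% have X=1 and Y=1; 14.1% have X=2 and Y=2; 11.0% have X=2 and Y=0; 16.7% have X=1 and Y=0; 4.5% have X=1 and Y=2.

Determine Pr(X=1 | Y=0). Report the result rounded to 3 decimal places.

P(Y=0) = 0.034 + 0.167 + 0.110 = 0.311.
P(X=1 | Y=0) = 0.167/0.311 = 0.537.

0.537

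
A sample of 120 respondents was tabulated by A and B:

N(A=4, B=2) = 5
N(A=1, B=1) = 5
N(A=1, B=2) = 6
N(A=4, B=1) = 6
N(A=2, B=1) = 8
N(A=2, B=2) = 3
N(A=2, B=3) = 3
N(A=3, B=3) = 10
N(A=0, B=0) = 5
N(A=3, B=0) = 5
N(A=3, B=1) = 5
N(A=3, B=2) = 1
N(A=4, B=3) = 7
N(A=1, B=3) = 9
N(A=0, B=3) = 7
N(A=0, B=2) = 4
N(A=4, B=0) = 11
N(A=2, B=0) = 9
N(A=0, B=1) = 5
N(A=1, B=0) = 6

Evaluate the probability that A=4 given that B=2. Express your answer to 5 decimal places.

0.26316

Total with B=2: 4 + 6 + 3 + 1 + 5 = 19.
P(A=4 | B=2) = 5/19 = 0.26316.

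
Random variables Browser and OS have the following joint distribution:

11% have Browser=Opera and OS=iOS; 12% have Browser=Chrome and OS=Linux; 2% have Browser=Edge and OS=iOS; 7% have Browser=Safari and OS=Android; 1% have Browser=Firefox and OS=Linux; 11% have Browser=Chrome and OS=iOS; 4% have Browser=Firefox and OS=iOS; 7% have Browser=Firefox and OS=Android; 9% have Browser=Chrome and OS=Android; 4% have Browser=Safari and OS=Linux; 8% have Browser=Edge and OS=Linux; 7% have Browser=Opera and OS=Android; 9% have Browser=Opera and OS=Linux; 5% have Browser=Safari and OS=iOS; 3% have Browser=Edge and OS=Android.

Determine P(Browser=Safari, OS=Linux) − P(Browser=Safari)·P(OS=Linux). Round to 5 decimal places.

P(Browser=Safari) = 0.04 + 0.05 + 0.07 = 0.16.
P(OS=Linux) = 0.12 + 0.01 + 0.04 + 0.08 + 0.09 = 0.34.
P(Browser=Safari, OS=Linux) − P(Browser=Safari)P(OS=Linux) = 0.04 − 0.16×0.34 = -0.01440.

-0.01440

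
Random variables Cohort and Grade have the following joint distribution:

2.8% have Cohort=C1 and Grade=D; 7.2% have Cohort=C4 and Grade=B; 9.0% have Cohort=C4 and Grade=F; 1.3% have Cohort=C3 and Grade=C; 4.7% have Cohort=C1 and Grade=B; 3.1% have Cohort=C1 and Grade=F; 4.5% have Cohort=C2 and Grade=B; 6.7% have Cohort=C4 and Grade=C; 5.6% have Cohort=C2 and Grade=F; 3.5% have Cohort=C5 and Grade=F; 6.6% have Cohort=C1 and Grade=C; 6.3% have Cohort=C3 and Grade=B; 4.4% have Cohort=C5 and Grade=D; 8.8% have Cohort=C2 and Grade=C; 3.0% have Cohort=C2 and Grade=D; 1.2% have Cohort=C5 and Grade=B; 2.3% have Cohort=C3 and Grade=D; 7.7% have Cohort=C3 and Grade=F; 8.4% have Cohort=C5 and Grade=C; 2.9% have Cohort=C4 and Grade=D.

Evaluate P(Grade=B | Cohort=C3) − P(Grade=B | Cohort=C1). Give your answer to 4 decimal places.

0.0847

P(Cohort=C3) = 0.063 + 0.013 + 0.023 + 0.077 = 0.176; P(Grade=B | Cohort=C3) = 0.063/0.176 = 0.35795.
P(Cohort=C1) = 0.047 + 0.066 + 0.028 + 0.031 = 0.172; P(Grade=B | Cohort=C1) = 0.047/0.172 = 0.27326.
Difference = 0.0847.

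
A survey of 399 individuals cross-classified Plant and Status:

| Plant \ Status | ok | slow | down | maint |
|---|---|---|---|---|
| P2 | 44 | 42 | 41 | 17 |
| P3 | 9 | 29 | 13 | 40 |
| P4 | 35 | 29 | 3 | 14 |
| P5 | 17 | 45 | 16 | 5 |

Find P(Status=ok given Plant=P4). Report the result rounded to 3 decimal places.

Total with Plant=P4: 35 + 29 + 3 + 14 = 81.
P(Status=ok | Plant=P4) = 35/81 = 0.432.

0.432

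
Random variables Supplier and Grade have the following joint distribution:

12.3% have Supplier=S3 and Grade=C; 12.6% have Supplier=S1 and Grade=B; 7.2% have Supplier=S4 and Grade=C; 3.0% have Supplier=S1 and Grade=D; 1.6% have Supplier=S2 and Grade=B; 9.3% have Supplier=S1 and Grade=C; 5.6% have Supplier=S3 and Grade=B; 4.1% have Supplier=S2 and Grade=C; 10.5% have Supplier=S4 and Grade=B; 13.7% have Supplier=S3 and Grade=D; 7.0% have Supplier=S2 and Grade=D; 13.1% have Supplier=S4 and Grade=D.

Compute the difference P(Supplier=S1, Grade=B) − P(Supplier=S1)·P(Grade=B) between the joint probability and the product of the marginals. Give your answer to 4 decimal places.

P(Supplier=S1) = 0.126 + 0.093 + 0.030 = 0.249.
P(Grade=B) = 0.126 + 0.016 + 0.056 + 0.105 = 0.303.
P(Supplier=S1, Grade=B) − P(Supplier=S1)P(Grade=B) = 0.126 − 0.249×0.303 = 0.0506.

0.0506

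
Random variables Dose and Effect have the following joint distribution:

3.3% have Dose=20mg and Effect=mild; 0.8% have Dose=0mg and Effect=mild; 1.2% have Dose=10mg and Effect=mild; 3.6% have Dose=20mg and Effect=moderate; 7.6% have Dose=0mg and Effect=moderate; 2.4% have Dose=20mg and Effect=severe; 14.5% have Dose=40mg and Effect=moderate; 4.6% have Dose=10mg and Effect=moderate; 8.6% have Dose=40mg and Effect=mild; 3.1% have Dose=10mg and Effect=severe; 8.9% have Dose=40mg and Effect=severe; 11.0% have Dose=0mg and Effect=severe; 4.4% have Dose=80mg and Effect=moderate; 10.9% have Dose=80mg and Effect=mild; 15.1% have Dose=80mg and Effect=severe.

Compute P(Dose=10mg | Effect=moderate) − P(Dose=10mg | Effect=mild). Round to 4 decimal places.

0.0842

P(Effect=moderate) = 0.076 + 0.046 + 0.036 + 0.145 + 0.044 = 0.347; P(Dose=10mg | Effect=moderate) = 0.046/0.347 = 0.13256.
P(Effect=mild) = 0.008 + 0.012 + 0.033 + 0.086 + 0.109 = 0.248; P(Dose=10mg | Effect=mild) = 0.012/0.248 = 0.04839.
Difference = 0.0842.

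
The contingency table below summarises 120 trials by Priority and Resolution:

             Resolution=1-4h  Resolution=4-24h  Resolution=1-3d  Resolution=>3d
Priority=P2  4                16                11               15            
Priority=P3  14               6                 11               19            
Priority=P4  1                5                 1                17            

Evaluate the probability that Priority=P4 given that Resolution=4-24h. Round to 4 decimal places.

0.1852

Total with Resolution=4-24h: 16 + 6 + 5 = 27.
P(Priority=P4 | Resolution=4-24h) = 5/27 = 0.1852.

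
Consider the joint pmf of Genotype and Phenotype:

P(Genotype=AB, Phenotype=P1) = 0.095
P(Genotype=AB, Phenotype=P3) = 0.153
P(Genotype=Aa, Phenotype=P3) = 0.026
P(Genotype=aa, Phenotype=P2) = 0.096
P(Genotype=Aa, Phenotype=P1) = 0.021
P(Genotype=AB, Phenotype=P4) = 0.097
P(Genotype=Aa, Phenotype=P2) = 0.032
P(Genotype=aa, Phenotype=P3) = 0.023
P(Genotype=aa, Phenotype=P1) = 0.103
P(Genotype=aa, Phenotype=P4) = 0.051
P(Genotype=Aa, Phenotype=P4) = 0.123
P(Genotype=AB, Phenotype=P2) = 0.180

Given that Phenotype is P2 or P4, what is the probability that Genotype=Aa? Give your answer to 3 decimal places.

0.268

P(Phenotype=P2) = 0.032 + 0.096 + 0.180 = 0.308.
P(Phenotype=P4) = 0.123 + 0.051 + 0.097 = 0.271.
P(Phenotype ∈ {P2, P4}) = 0.308 + 0.271 = 0.579; P(Genotype=Aa, Phenotype ∈ {P2, P4}) = 0.032 + 0.123 = 0.155.
P(Genotype=Aa | Phenotype ∈ {P2, P4}) = 0.155/0.579 = 0.268.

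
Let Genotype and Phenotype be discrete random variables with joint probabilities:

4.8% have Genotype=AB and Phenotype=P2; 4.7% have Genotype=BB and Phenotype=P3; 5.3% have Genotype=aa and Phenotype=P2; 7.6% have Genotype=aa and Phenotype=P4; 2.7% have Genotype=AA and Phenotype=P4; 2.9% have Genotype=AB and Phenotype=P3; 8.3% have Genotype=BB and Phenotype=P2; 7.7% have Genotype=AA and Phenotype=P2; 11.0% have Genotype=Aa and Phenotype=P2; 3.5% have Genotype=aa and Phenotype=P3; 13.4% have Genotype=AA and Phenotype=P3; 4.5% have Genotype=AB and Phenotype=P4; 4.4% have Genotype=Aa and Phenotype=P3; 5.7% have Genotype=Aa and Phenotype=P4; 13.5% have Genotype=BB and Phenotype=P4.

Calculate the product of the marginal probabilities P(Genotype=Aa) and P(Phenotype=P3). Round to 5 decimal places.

0.06098

P(Genotype=Aa) = 0.110 + 0.044 + 0.057 = 0.211.
P(Phenotype=P3) = 0.134 + 0.044 + 0.035 + 0.029 + 0.047 = 0.289.
Product: 0.211 × 0.289 = 0.06098.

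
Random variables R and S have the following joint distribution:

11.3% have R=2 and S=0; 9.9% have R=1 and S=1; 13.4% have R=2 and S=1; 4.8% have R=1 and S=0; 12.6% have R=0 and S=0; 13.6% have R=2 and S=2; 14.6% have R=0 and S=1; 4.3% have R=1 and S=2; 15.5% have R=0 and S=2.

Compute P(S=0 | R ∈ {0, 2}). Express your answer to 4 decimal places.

0.2951

P(R=0) = 0.126 + 0.146 + 0.155 = 0.427.
P(R=2) = 0.113 + 0.134 + 0.136 = 0.383.
P(R ∈ {0, 2}) = 0.427 + 0.383 = 0.810; P(S=0, R ∈ {0, 2}) = 0.126 + 0.113 = 0.239.
P(S=0 | R ∈ {0, 2}) = 0.239/0.810 = 0.2951.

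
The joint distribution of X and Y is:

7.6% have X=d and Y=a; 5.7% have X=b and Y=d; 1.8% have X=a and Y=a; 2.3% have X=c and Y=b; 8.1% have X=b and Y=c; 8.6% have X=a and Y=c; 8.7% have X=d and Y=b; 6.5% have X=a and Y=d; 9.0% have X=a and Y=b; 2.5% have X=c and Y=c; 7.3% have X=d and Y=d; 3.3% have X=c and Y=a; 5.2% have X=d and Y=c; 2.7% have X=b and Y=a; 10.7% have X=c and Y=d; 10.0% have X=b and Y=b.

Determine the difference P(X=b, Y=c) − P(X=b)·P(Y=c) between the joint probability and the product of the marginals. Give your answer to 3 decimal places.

P(X=b) = 0.027 + 0.100 + 0.081 + 0.057 = 0.265.
P(Y=c) = 0.086 + 0.081 + 0.025 + 0.052 = 0.244.
P(X=b, Y=c) − P(X=b)P(Y=c) = 0.081 − 0.265×0.244 = 0.016.

0.016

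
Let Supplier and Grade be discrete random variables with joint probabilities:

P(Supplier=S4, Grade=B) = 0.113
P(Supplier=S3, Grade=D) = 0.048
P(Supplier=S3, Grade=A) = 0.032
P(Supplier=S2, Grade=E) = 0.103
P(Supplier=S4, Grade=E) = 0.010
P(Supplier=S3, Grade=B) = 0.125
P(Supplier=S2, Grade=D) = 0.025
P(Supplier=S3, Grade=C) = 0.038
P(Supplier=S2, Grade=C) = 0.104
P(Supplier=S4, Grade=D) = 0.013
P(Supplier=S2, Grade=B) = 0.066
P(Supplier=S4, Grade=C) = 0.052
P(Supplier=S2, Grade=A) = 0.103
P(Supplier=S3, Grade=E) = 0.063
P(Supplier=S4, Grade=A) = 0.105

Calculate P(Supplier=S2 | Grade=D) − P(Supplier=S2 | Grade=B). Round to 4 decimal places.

0.0736

P(Grade=D) = 0.025 + 0.048 + 0.013 = 0.086; P(Supplier=S2 | Grade=D) = 0.025/0.086 = 0.29070.
P(Grade=B) = 0.066 + 0.125 + 0.113 = 0.304; P(Supplier=S2 | Grade=B) = 0.066/0.304 = 0.21711.
Difference = 0.0736.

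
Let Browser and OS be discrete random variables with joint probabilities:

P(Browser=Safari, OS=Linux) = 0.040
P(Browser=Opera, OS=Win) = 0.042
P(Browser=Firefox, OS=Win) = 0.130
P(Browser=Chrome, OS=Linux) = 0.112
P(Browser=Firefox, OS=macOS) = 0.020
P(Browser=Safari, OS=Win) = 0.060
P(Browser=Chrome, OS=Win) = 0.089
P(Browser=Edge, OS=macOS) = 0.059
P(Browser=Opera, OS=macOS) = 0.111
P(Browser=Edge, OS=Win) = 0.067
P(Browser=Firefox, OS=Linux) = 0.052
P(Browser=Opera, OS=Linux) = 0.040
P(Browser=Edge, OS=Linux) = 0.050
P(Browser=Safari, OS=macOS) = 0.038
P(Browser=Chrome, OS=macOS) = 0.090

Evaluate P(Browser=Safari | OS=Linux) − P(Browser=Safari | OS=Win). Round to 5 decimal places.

-0.01858

P(OS=Linux) = 0.112 + 0.052 + 0.040 + 0.050 + 0.040 = 0.294; P(Browser=Safari | OS=Linux) = 0.040/0.294 = 0.136054.
P(OS=Win) = 0.089 + 0.130 + 0.060 + 0.067 + 0.042 = 0.388; P(Browser=Safari | OS=Win) = 0.060/0.388 = 0.154639.
Difference = -0.01858.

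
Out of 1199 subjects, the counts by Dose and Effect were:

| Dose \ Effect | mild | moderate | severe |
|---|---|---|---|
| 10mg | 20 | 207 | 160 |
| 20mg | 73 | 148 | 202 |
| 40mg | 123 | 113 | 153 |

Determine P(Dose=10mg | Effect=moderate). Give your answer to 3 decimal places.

0.442

Total with Effect=moderate: 207 + 148 + 113 = 468.
P(Dose=10mg | Effect=moderate) = 207/468 = 0.442.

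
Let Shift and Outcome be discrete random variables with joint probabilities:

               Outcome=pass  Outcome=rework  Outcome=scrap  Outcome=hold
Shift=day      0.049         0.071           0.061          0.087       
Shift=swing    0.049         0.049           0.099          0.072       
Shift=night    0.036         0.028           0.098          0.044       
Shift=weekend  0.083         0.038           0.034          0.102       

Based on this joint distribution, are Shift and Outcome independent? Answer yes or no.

P(Shift=weekend) = 0.257 and P(Outcome=scrap) = 0.292, so their product is 0.07504, but P(Shift=weekend, Outcome=scrap) = 0.034. Since these differ, Shift and Outcome are not independent.

no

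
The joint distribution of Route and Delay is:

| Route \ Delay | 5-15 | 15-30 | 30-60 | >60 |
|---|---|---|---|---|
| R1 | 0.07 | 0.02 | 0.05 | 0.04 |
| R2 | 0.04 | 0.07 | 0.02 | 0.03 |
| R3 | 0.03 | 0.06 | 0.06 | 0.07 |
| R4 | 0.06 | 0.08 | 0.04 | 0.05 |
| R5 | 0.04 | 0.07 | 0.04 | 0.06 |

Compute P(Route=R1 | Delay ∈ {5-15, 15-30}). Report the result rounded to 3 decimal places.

P(Delay=5-15) = 0.07 + 0.04 + 0.03 + 0.06 + 0.04 = 0.24.
P(Delay=15-30) = 0.02 + 0.07 + 0.06 + 0.08 + 0.07 = 0.30.
P(Delay ∈ {5-15, 15-30}) = 0.24 + 0.30 = 0.54; P(Route=R1, Delay ∈ {5-15, 15-30}) = 0.07 + 0.02 = 0.09.
P(Route=R1 | Delay ∈ {5-15, 15-30}) = 0.09/0.54 = 0.167.

0.167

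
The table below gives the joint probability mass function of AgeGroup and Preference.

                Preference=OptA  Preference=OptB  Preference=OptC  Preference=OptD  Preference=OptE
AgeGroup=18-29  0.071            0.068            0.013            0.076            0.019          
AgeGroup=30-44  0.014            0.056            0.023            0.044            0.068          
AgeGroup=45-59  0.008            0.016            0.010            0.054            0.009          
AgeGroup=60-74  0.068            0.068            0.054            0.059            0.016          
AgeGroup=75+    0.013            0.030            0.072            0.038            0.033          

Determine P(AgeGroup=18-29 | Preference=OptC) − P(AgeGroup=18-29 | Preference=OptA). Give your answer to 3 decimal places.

P(Preference=OptC) = 0.013 + 0.023 + 0.010 + 0.054 + 0.072 = 0.172; P(AgeGroup=18-29 | Preference=OptC) = 0.013/0.172 = 0.0756.
P(Preference=OptA) = 0.071 + 0.014 + 0.008 + 0.068 + 0.013 = 0.174; P(AgeGroup=18-29 | Preference=OptA) = 0.071/0.174 = 0.4080.
Difference = -0.332.

-0.332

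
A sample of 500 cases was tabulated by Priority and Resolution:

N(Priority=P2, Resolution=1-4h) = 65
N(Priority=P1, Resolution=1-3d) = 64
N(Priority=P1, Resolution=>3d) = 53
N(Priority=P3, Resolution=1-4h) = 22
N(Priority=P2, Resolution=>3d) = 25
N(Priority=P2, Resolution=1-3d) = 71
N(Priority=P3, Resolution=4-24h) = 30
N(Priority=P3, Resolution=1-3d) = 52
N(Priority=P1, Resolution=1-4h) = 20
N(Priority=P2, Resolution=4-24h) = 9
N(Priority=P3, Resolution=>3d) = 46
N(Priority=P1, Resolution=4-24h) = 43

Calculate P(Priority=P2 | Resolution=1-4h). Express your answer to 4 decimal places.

0.6075

Total with Resolution=1-4h: 20 + 65 + 22 = 107.
P(Priority=P2 | Resolution=1-4h) = 65/107 = 0.6075.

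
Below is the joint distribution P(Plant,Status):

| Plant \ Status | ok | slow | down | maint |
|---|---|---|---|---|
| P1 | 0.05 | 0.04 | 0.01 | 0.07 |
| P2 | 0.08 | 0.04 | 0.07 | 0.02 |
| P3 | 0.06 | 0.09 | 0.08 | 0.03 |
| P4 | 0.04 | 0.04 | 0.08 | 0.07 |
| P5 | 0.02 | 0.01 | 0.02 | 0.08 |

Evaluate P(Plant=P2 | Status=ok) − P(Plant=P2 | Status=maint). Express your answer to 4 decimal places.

0.2459

P(Status=ok) = 0.05 + 0.08 + 0.06 + 0.04 + 0.02 = 0.25; P(Plant=P2 | Status=ok) = 0.08/0.25 = 0.32000.
P(Status=maint) = 0.07 + 0.02 + 0.03 + 0.07 + 0.08 = 0.27; P(Plant=P2 | Status=maint) = 0.02/0.27 = 0.07407.
Difference = 0.2459.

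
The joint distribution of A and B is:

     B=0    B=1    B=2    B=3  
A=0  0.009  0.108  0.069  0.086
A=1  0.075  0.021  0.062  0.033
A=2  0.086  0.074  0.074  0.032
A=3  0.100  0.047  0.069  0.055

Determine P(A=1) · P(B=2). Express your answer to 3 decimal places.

0.052

P(A=1) = 0.075 + 0.021 + 0.062 + 0.033 = 0.191.
P(B=2) = 0.069 + 0.062 + 0.074 + 0.069 = 0.274.
Product: 0.191 × 0.274 = 0.052.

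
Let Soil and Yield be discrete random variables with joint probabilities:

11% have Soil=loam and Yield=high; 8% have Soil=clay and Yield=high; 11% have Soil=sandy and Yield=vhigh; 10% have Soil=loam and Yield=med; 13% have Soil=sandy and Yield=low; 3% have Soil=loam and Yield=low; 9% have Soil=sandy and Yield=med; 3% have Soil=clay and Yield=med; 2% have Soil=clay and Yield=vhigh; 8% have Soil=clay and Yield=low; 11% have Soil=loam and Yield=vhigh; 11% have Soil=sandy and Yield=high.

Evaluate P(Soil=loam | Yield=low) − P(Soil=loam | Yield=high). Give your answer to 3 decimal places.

P(Yield=low) = 0.13 + 0.03 + 0.08 = 0.24; P(Soil=loam | Yield=low) = 0.03/0.24 = 0.1250.
P(Yield=high) = 0.11 + 0.11 + 0.08 = 0.30; P(Soil=loam | Yield=high) = 0.11/0.30 = 0.3667.
Difference = -0.242.

-0.242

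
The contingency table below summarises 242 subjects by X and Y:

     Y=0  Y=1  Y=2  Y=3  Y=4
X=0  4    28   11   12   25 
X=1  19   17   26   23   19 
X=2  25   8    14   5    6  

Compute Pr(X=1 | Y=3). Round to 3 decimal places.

0.575

Total with Y=3: 12 + 23 + 5 = 40.
P(X=1 | Y=3) = 23/40 = 0.575.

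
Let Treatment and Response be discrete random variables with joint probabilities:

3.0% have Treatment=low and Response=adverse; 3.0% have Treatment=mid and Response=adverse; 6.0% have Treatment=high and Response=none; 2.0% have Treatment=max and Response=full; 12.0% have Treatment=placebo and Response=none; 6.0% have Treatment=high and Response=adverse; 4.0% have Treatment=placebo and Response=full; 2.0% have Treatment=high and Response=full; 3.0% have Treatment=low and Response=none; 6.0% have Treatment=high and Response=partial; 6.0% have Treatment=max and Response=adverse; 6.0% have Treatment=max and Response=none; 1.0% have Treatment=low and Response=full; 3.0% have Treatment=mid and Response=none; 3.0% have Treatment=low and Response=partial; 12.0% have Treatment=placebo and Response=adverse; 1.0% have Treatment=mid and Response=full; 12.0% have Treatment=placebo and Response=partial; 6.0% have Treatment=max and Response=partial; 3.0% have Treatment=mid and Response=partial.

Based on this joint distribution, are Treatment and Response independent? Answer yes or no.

Every cell satisfies P(Treatment,Response) = P(Treatment)·P(Response). For instance P(Treatment=high) = 0.200, P(Response=none) = 0.300, and 0.200×0.300 = 0.060 matches the joint entry. So Treatment and Response are independent.

yes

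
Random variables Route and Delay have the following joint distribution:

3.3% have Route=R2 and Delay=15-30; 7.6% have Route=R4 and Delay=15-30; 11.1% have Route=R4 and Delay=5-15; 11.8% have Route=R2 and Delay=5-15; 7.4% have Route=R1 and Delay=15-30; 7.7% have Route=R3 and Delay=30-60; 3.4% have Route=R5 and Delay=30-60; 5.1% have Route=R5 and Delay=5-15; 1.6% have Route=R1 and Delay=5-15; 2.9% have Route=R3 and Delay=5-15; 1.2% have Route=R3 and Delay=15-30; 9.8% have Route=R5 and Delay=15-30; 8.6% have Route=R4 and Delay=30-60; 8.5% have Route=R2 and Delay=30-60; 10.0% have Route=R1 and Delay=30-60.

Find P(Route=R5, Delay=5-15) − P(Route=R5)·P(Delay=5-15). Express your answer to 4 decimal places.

P(Route=R5) = 0.051 + 0.098 + 0.034 = 0.183.
P(Delay=5-15) = 0.016 + 0.118 + 0.029 + 0.111 + 0.051 = 0.325.
P(Route=R5, Delay=5-15) − P(Route=R5)P(Delay=5-15) = 0.051 − 0.183×0.325 = -0.0085.

-0.0085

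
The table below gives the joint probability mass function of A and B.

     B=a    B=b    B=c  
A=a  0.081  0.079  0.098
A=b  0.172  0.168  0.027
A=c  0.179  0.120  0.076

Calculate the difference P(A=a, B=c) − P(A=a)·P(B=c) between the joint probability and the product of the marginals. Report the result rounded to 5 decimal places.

0.04614

P(A=a) = 0.081 + 0.079 + 0.098 = 0.258.
P(B=c) = 0.098 + 0.027 + 0.076 = 0.201.
P(A=a, B=c) − P(A=a)P(B=c) = 0.098 − 0.258×0.201 = 0.04614.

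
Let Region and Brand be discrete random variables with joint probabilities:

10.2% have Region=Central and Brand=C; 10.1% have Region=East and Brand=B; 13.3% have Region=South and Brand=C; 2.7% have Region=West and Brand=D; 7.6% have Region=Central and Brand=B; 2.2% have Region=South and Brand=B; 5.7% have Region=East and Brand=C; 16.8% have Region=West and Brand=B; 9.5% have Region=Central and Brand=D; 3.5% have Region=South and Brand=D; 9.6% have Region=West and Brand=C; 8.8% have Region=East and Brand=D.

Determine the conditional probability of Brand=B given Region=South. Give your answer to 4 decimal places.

P(Region=South) = 0.022 + 0.133 + 0.035 = 0.190.
P(Brand=B | Region=South) = 0.022/0.190 = 0.1158.

0.1158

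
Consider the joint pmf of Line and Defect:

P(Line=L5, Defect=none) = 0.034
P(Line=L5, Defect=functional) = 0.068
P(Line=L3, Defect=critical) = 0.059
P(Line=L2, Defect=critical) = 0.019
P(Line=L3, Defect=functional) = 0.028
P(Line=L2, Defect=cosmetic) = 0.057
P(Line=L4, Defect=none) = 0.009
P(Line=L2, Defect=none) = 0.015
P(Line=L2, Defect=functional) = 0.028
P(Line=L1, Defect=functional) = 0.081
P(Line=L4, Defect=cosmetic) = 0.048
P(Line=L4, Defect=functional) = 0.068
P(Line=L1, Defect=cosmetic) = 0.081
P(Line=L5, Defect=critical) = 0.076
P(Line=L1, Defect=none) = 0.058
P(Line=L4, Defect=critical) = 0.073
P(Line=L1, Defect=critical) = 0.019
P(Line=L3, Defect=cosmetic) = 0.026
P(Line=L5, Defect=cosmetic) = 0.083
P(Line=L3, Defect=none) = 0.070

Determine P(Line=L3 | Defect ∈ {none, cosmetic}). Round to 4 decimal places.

P(Defect=none) = 0.058 + 0.015 + 0.070 + 0.009 + 0.034 = 0.186.
P(Defect=cosmetic) = 0.081 + 0.057 + 0.026 + 0.048 + 0.083 = 0.295.
P(Defect ∈ {none, cosmetic}) = 0.186 + 0.295 = 0.481; P(Line=L3, Defect ∈ {none, cosmetic}) = 0.070 + 0.026 = 0.096.
P(Line=L3 | Defect ∈ {none, cosmetic}) = 0.096/0.481 = 0.1996.

0.1996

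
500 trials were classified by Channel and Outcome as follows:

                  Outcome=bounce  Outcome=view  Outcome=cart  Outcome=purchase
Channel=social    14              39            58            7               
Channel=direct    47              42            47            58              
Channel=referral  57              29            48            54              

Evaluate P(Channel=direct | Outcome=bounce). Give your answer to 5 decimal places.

0.39831

Total with Outcome=bounce: 14 + 47 + 57 = 118.
P(Channel=direct | Outcome=bounce) = 47/118 = 0.39831.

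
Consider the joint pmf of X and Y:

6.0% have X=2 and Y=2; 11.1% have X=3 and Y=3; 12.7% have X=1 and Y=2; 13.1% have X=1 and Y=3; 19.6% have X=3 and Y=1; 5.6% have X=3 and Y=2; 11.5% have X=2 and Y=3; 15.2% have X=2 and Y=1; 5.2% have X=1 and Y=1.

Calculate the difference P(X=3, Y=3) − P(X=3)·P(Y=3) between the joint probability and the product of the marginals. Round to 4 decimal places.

-0.0186

P(X=3) = 0.196 + 0.056 + 0.111 = 0.363.
P(Y=3) = 0.131 + 0.115 + 0.111 = 0.357.
P(X=3, Y=3) − P(X=3)P(Y=3) = 0.111 − 0.363×0.357 = -0.0186.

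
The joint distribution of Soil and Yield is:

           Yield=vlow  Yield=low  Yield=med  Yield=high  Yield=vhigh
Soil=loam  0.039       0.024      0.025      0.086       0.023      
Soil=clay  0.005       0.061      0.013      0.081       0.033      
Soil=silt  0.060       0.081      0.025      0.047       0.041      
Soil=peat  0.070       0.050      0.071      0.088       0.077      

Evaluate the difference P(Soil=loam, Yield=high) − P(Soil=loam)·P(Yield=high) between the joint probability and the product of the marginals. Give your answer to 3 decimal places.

P(Soil=loam) = 0.039 + 0.024 + 0.025 + 0.086 + 0.023 = 0.197.
P(Yield=high) = 0.086 + 0.081 + 0.047 + 0.088 = 0.302.
P(Soil=loam, Yield=high) − P(Soil=loam)P(Yield=high) = 0.086 − 0.197×0.302 = 0.027.

0.027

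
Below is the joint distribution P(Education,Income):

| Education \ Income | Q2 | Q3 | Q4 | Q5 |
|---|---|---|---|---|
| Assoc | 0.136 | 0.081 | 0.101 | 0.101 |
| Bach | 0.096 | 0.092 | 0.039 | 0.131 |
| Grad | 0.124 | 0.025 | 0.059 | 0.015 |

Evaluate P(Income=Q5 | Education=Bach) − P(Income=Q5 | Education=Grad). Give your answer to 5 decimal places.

P(Education=Bach) = 0.096 + 0.092 + 0.039 + 0.131 = 0.358; P(Income=Q5 | Education=Bach) = 0.131/0.358 = 0.365922.
P(Education=Grad) = 0.124 + 0.025 + 0.059 + 0.015 = 0.223; P(Income=Q5 | Education=Grad) = 0.015/0.223 = 0.067265.
Difference = 0.29866.

0.29866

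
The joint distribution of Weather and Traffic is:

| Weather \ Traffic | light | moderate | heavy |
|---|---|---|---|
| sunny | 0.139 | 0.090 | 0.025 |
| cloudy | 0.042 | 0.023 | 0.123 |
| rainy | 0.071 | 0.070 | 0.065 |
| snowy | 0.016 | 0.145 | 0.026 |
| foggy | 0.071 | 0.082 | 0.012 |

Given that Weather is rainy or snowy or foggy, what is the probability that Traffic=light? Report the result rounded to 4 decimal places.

P(Weather=rainy) = 0.071 + 0.070 + 0.065 = 0.206.
P(Weather=snowy) = 0.016 + 0.145 + 0.026 = 0.187.
P(Weather=foggy) = 0.071 + 0.082 + 0.012 = 0.165.
P(Weather ∈ {rainy, snowy, foggy}) = 0.206 + 0.187 + 0.165 = 0.558; P(Traffic=light, Weather ∈ {rainy, snowy, foggy}) = 0.071 + 0.016 + 0.071 = 0.158.
P(Traffic=light | Weather ∈ {rainy, snowy, foggy}) = 0.158/0.558 = 0.2832.

0.2832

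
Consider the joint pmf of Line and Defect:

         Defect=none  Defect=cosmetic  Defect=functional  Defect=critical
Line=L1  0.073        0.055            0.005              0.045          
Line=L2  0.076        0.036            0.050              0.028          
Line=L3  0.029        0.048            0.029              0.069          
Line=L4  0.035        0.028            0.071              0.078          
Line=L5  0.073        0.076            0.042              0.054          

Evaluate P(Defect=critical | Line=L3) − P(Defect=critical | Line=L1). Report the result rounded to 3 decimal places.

P(Line=L3) = 0.029 + 0.048 + 0.029 + 0.069 = 0.175; P(Defect=critical | Line=L3) = 0.069/0.175 = 0.3943.
P(Line=L1) = 0.073 + 0.055 + 0.005 + 0.045 = 0.178; P(Defect=critical | Line=L1) = 0.045/0.178 = 0.2528.
Difference = 0.141.

0.141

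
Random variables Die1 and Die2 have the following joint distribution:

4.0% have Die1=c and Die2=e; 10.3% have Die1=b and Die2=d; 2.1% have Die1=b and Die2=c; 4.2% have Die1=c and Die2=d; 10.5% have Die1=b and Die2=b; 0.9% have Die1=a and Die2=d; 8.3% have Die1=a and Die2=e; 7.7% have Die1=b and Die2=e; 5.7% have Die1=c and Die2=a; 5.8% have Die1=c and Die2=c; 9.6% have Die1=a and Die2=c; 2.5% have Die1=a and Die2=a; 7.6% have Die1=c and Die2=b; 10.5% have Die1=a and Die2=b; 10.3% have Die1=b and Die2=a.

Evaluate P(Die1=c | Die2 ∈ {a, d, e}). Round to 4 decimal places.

P(Die2=a) = 0.025 + 0.103 + 0.057 = 0.185.
P(Die2=d) = 0.009 + 0.103 + 0.042 = 0.154.
P(Die2=e) = 0.083 + 0.077 + 0.040 = 0.200.
P(Die2 ∈ {a, d, e}) = 0.185 + 0.154 + 0.200 = 0.539; P(Die1=c, Die2 ∈ {a, d, e}) = 0.057 + 0.042 + 0.040 = 0.139.
P(Die1=c | Die2 ∈ {a, d, e}) = 0.139/0.539 = 0.2579.

0.2579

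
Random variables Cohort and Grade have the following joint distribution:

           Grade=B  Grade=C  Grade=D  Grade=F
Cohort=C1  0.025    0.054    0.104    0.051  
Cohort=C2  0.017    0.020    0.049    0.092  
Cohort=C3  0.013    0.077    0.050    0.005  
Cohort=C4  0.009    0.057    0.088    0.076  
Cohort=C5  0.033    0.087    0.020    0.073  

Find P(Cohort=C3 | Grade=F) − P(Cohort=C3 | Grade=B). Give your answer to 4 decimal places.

P(Grade=F) = 0.051 + 0.092 + 0.005 + 0.076 + 0.073 = 0.297; P(Cohort=C3 | Grade=F) = 0.005/0.297 = 0.01684.
P(Grade=B) = 0.025 + 0.017 + 0.013 + 0.009 + 0.033 = 0.097; P(Cohort=C3 | Grade=B) = 0.013/0.097 = 0.13402.
Difference = -0.1172.

-0.1172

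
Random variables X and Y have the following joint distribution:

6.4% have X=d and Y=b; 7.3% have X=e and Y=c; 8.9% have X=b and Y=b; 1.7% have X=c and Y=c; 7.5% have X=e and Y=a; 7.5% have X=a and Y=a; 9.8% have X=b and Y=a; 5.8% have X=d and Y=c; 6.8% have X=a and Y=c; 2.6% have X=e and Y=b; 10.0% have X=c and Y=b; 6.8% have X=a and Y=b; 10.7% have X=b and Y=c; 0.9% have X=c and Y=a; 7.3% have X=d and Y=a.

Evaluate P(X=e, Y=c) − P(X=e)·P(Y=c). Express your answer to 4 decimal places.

P(X=e) = 0.075 + 0.026 + 0.073 = 0.174.
P(Y=c) = 0.068 + 0.107 + 0.017 + 0.058 + 0.073 = 0.323.
P(X=e, Y=c) − P(X=e)P(Y=c) = 0.073 − 0.174×0.323 = 0.0168.

0.0168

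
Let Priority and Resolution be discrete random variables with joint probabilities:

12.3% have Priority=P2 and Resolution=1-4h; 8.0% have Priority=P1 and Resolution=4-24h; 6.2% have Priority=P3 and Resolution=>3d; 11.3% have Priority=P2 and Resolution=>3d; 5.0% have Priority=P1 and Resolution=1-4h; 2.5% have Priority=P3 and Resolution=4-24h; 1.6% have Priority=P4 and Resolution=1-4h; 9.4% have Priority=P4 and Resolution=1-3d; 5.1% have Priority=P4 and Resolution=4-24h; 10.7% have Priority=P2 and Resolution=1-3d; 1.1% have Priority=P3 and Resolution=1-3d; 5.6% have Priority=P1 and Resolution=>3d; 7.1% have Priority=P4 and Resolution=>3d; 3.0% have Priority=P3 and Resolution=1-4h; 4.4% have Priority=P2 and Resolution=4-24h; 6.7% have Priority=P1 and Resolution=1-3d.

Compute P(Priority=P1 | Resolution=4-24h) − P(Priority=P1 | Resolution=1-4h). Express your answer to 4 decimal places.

0.1717

P(Resolution=4-24h) = 0.080 + 0.044 + 0.025 + 0.051 = 0.200; P(Priority=P1 | Resolution=4-24h) = 0.080/0.200 = 0.40000.
P(Resolution=1-4h) = 0.050 + 0.123 + 0.030 + 0.016 = 0.219; P(Priority=P1 | Resolution=1-4h) = 0.050/0.219 = 0.22831.
Difference = 0.1717.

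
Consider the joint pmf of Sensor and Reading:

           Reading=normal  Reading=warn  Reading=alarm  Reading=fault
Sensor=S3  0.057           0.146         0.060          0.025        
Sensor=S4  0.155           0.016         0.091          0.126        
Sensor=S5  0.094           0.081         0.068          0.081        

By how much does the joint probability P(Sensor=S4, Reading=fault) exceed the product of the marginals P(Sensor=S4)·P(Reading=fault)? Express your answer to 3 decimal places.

0.036

P(Sensor=S4) = 0.155 + 0.016 + 0.091 + 0.126 = 0.388.
P(Reading=fault) = 0.025 + 0.126 + 0.081 = 0.232.
P(Sensor=S4, Reading=fault) − P(Sensor=S4)P(Reading=fault) = 0.126 − 0.388×0.232 = 0.036.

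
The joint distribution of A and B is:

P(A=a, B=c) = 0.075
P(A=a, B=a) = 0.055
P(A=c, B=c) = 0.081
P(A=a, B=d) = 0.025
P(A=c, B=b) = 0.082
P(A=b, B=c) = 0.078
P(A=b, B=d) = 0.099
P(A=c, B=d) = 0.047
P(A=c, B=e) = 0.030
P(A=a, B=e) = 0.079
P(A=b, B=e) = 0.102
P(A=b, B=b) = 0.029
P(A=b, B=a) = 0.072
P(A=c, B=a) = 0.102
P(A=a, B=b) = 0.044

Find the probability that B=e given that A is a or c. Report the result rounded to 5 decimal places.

P(A=a) = 0.055 + 0.044 + 0.075 + 0.025 + 0.079 = 0.278.
P(A=c) = 0.102 + 0.082 + 0.081 + 0.047 + 0.030 = 0.342.
P(A ∈ {a, c}) = 0.278 + 0.342 = 0.620; P(B=e, A ∈ {a, c}) = 0.079 + 0.030 = 0.109.
P(B=e | A ∈ {a, c}) = 0.109/0.620 = 0.17581.

0.17581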